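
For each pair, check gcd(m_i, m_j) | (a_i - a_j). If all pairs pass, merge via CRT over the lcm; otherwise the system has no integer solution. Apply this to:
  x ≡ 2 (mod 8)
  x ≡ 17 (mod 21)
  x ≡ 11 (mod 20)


Moduli 8, 21, 20 are not pairwise coprime, so CRT works modulo lcm(m_i) when all pairwise compatibility conditions hold.
Pairwise compatibility: gcd(m_i, m_j) must divide a_i - a_j for every pair.
Merge one congruence at a time:
  Start: x ≡ 2 (mod 8).
  Combine with x ≡ 17 (mod 21): gcd(8, 21) = 1; 17 - 2 = 15, which IS divisible by 1, so compatible.
    Write x = 2 + 8·t and substitute into x ≡ 17 (mod 21): 8·t ≡ 17 − 2 = 15 (mod 21).
    The inverse of 8 mod 21 is 8 (since 8·8 = 64 = 3·21 + 1), so t ≡ 8·15 = 120 ≡ 15 (mod 21).
    Then x = 2 + 8·15 = 122, valid modulo lcm(8, 21) = 168: x ≡ 122 (mod 168).
  Combine with x ≡ 11 (mod 20): gcd(168, 20) = 4, and 11 - 122 = -111 is NOT divisible by 4.
    ⇒ system is inconsistent (no integer solution).

No solution (the system is inconsistent).


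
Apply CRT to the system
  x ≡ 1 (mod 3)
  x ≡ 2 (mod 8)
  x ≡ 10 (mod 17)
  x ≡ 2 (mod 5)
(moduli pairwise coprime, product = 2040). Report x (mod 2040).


Product of moduli M = 3 · 8 · 17 · 5 = 2040.
Merge one congruence at a time:
  Start: x ≡ 1 (mod 3).
  Combine with x ≡ 2 (mod 8); new modulus lcm = 24.
    Write x = 1 + 3·t and substitute into x ≡ 2 (mod 8): 3·t ≡ 2 − 1 = 1 (mod 8).
    The inverse of 3 mod 8 is 3 (since 3·3 = 9 = 1·8 + 1), so t ≡ 3·1 = 3 ≡ 3 (mod 8).
    Then x = 1 + 3·3 = 10, valid modulo lcm(3, 8) = 24: x ≡ 10 (mod 24).
  Combine with x ≡ 10 (mod 17); new modulus lcm = 408.
    Write x = 10 + 24·t and substitute into x ≡ 10 (mod 17): 24·t ≡ 10 − 10 = 0 (mod 17).
    Reduce coefficients mod 17: 7·t ≡ 0 (mod 17).
    The inverse of 7 mod 17 is 5 (since 7·5 = 35 = 2·17 + 1), so t ≡ 5·0 = 0 ≡ 0 (mod 17).
    Then x = 10 + 24·0 = 10, valid modulo lcm(24, 17) = 408: x ≡ 10 (mod 408).
  Combine with x ≡ 2 (mod 5); new modulus lcm = 2040.
    Write x = 10 + 408·t and substitute into x ≡ 2 (mod 5): 408·t ≡ 2 − 10 = -8 (mod 5).
    Reduce coefficients mod 5: 3·t ≡ 2 (mod 5).
    The inverse of 3 mod 5 is 2 (since 3·2 = 6 = 1·5 + 1), so t ≡ 2·2 = 4 ≡ 4 (mod 5).
    Then x = 10 + 408·4 = 1642, valid modulo lcm(408, 5) = 2040: x ≡ 1642 (mod 2040).
Verify against each original: 1642 mod 3 = 1, 1642 mod 8 = 2, 1642 mod 17 = 10, 1642 mod 5 = 2.

x ≡ 1642 (mod 2040).


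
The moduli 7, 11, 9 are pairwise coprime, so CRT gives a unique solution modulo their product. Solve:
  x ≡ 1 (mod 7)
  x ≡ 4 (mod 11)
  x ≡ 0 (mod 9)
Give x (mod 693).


Moduli 7, 11, 9 are pairwise coprime; by CRT there is a unique solution modulo M = 7 · 11 · 9 = 693.
Solve pairwise, accumulating the modulus:
  Start with x ≡ 1 (mod 7).
  Combine with x ≡ 4 (mod 11): since gcd(7, 11) = 1, we get a unique residue mod 77.
    Write x = 1 + 7·t and substitute into x ≡ 4 (mod 11): 7·t ≡ 4 − 1 = 3 (mod 11).
    The inverse of 7 mod 11 is 8 (since 7·8 = 56 = 5·11 + 1), so t ≡ 8·3 = 24 ≡ 2 (mod 11).
    Then x = 1 + 7·2 = 15, valid modulo lcm(7, 11) = 77: x ≡ 15 (mod 77).
  Combine with x ≡ 0 (mod 9): since gcd(77, 9) = 1, we get a unique residue mod 693.
    Write x = 15 + 77·t and substitute into x ≡ 0 (mod 9): 77·t ≡ 0 − 15 = -15 (mod 9).
    Reduce coefficients mod 9: 5·t ≡ 3 (mod 9).
    The inverse of 5 mod 9 is 2 (since 5·2 = 10 = 1·9 + 1), so t ≡ 2·3 = 6 ≡ 6 (mod 9).
    Then x = 15 + 77·6 = 477, valid modulo lcm(77, 9) = 693: x ≡ 477 (mod 693).
Verify: 477 mod 7 = 1 ✓, 477 mod 11 = 4 ✓, 477 mod 9 = 0 ✓.

x ≡ 477 (mod 693).


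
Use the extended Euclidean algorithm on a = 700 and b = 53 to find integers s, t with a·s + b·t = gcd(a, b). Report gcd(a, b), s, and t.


Euclidean algorithm on (700, 53) — divide until remainder is 0:
  700 = 13 · 53 + 11
  53 = 4 · 11 + 9
  11 = 1 · 9 + 2
  9 = 4 · 2 + 1
  2 = 2 · 1 + 0
gcd(700, 53) = 1.
Track Bezout coefficients alongside the remainders: start with r₀ = 700 = a·1 + b·0 (s = 1, t = 0) and r₁ = 53 = a·0 + b·1 (s = 0, t = 1); each new remainder r_{k+1} = r_{k-1} − q_k·r_k inherits s_{k+1} = s_{k-1} − q_k·s_k, t_{k+1} = t_{k-1} − q_k·t_k, so r_k = a·s_k + b·t_k at every step:
  q = 13: r = 11, s = 1 − 13·0 = 1, t = 0 − 13·1 = -13  (check: 700·1 + 53·(-13) = 11)
  q = 4: r = 9, s = 0 − 4·1 = -4, t = 1 − 4·(-13) = 53  (check: 700·(-4) + 53·53 = 9)
  q = 1: r = 2, s = 1 − 1·(-4) = 5, t = -13 − 1·53 = -66  (check: 700·5 + 53·(-66) = 2)
  q = 4: r = 1, s = -4 − 4·5 = -24, t = 53 − 4·(-66) = 317  (check: 700·(-24) + 53·317 = 1)
The row with r = 1 (the gcd) gives the Bezout coefficients s = -24, t = 317.
Result: 700 · (-24) + 53 · (317) = 1.

gcd(700, 53) = 1; s = -24, t = 317 (check: 700·(-24) + 53·317 = 1).


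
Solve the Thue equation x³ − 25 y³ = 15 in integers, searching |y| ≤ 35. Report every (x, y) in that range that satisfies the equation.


The equation is x³ - 25y³ = 15. For fixed y, x³ = 25·y³ + 15, so a solution requires the RHS to be a perfect cube.
Strategy: iterate y from -35 to 35, compute RHS = 25·y³ + 15, and check whether it is a (positive or negative) perfect cube.
Check small values of y:
  y = 0: RHS = 15 is not a perfect cube.
  y = 1: RHS = 40 is not a perfect cube.
  y = -1: RHS = -10 is not a perfect cube.
  y = 2: RHS = 215 is not a perfect cube.
  y = -2: RHS = -185 is not a perfect cube.
  y = 3: RHS = 690 is not a perfect cube.
  y = -3: RHS = -660 is not a perfect cube.
Continuing the search up to |y| = 35 finds no solutions either.
No (x, y) in the scanned range satisfies the equation.

No integer solutions with |y| ≤ 35.


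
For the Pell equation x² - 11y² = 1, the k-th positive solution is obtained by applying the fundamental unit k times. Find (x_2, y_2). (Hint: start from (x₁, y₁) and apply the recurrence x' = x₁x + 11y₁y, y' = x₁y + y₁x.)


Step 1: Find the fundamental solution (x₁, y₁) of x² - 11y² = 1.
  Expand √11 as a continued fraction. a₀ = ⌊√11⌋ = 3; iterate m_{k+1} = d_k·a_k − m_k, d_{k+1} = (11 − m_{k+1}²)/d_k, a_{k+1} = ⌊(a₀ + m_{k+1})/d_{k+1}⌋ (starting m₀ = 0, d₀ = 1), with convergents p_k = a_k·p_{k-1} + p_{k-2}, q_k = a_k·q_{k-1} + q_{k-2} (p₋₁ = 1, q₋₁ = 0):
  k = 0: a₀ = 3; p₀/q₀ = 3/1; p₀² − 11·q₀² = 9 − 11 = -2.
  k = 1: m = 3, d = 2, a = ⌊(3 + 3)/2⌋ = 3; p/q = (3·3 + 1)/(3·1 + 0) = 10/3; p² − 11·q² = 100 − 99 = 1.
  The first convergent with p² − 11·q² = 1 gives the fundamental solution (x₁, y₁) = (10, 3).
Step 2: Apply the recurrence (x_{n+1}, y_{n+1}) = (x₁x_n + 11y₁y_n, x₁y_n + y₁x_n) repeatedly.
  From (x_1, y_1) = (10, 3): x_2 = 10·10 + 11·3·3 = 199; y_2 = 10·3 + 3·10 = 60.
Step 3: Verify x_2² - 11·y_2² = 39601 - 39600 = 1 (should be 1). ✓

(x_1, y_1) = (10, 3); (x_2, y_2) = (199, 60).


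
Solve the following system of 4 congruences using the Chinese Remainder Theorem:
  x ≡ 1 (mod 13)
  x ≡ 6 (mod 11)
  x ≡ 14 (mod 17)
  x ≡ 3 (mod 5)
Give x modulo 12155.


Product of moduli M = 13 · 11 · 17 · 5 = 12155.
Merge one congruence at a time:
  Start: x ≡ 1 (mod 13).
  Combine with x ≡ 6 (mod 11); new modulus lcm = 143.
    Write x = 1 + 13·t and substitute into x ≡ 6 (mod 11): 13·t ≡ 6 − 1 = 5 (mod 11).
    Reduce coefficients mod 11: 2·t ≡ 5 (mod 11).
    The inverse of 2 mod 11 is 6 (since 2·6 = 12 = 1·11 + 1), so t ≡ 6·5 = 30 ≡ 8 (mod 11).
    Then x = 1 + 13·8 = 105, valid modulo lcm(13, 11) = 143: x ≡ 105 (mod 143).
  Combine with x ≡ 14 (mod 17); new modulus lcm = 2431.
    Write x = 105 + 143·t and substitute into x ≡ 14 (mod 17): 143·t ≡ 14 − 105 = -91 (mod 17).
    Reduce coefficients mod 17: 7·t ≡ 11 (mod 17).
    The inverse of 7 mod 17 is 5 (since 7·5 = 35 = 2·17 + 1), so t ≡ 5·11 = 55 ≡ 4 (mod 17).
    Then x = 105 + 143·4 = 677, valid modulo lcm(143, 17) = 2431: x ≡ 677 (mod 2431).
  Combine with x ≡ 3 (mod 5); new modulus lcm = 12155.
    Write x = 677 + 2431·t and substitute into x ≡ 3 (mod 5): 2431·t ≡ 3 − 677 = -674 (mod 5).
    Reduce coefficients mod 5: 1·t ≡ 1 (mod 5).
    So t ≡ 1 (mod 5).
    Then x = 677 + 2431·1 = 3108, valid modulo lcm(2431, 5) = 12155: x ≡ 3108 (mod 12155).
Verify against each original: 3108 mod 13 = 1, 3108 mod 11 = 6, 3108 mod 17 = 14, 3108 mod 5 = 3.

x ≡ 3108 (mod 12155).


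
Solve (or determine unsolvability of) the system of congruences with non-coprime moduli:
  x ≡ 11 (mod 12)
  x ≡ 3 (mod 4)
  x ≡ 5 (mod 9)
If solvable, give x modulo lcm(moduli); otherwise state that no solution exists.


Moduli 12, 4, 9 are not pairwise coprime, so CRT works modulo lcm(m_i) when all pairwise compatibility conditions hold.
Pairwise compatibility: gcd(m_i, m_j) must divide a_i - a_j for every pair.
Merge one congruence at a time:
  Start: x ≡ 11 (mod 12).
  Combine with x ≡ 3 (mod 4): gcd(12, 4) = 4; 3 - 11 = -8, which IS divisible by 4, so compatible.
    Write x = 11 + 12·t and substitute into x ≡ 3 (mod 4): 12·t ≡ 3 − 11 = -8 (mod 4).
    Divide the congruence (and modulus) by g = 4: 3·t ≡ -2 (mod 1).
    Modulo 1 every t works; take t = 0.
    Then x = 11 + 12·0 = 11, valid modulo lcm(12, 4) = 12: x ≡ 11 (mod 12).
  Combine with x ≡ 5 (mod 9): gcd(12, 9) = 3; 5 - 11 = -6, which IS divisible by 3, so compatible.
    Write x = 11 + 12·t and substitute into x ≡ 5 (mod 9): 12·t ≡ 5 − 11 = -6 (mod 9).
    Divide the congruence (and modulus) by g = 3: 4·t ≡ -2 (mod 3).
    Reduce coefficients mod 3: 1·t ≡ 1 (mod 3).
    So t ≡ 1 (mod 3).
    Then x = 11 + 12·1 = 23, valid modulo lcm(12, 9) = 36: x ≡ 23 (mod 36).
Verify: 23 mod 12 = 11, 23 mod 4 = 3, 23 mod 9 = 5.

x ≡ 23 (mod 36).


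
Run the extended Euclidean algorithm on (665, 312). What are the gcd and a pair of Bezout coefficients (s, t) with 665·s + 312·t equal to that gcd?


Euclidean algorithm on (665, 312) — divide until remainder is 0:
  665 = 2 · 312 + 41
  312 = 7 · 41 + 25
  41 = 1 · 25 + 16
  25 = 1 · 16 + 9
  16 = 1 · 9 + 7
  9 = 1 · 7 + 2
  7 = 3 · 2 + 1
  2 = 2 · 1 + 0
gcd(665, 312) = 1.
Track Bezout coefficients alongside the remainders: start with r₀ = 665 = a·1 + b·0 (s = 1, t = 0) and r₁ = 312 = a·0 + b·1 (s = 0, t = 1); each new remainder r_{k+1} = r_{k-1} − q_k·r_k inherits s_{k+1} = s_{k-1} − q_k·s_k, t_{k+1} = t_{k-1} − q_k·t_k, so r_k = a·s_k + b·t_k at every step:
  q = 2: r = 41, s = 1 − 2·0 = 1, t = 0 − 2·1 = -2  (check: 665·1 + 312·(-2) = 41)
  q = 7: r = 25, s = 0 − 7·1 = -7, t = 1 − 7·(-2) = 15  (check: 665·(-7) + 312·15 = 25)
  q = 1: r = 16, s = 1 − 1·(-7) = 8, t = -2 − 1·15 = -17  (check: 665·8 + 312·(-17) = 16)
  q = 1: r = 9, s = -7 − 1·8 = -15, t = 15 − 1·(-17) = 32  (check: 665·(-15) + 312·32 = 9)
  q = 1: r = 7, s = 8 − 1·(-15) = 23, t = -17 − 1·32 = -49  (check: 665·23 + 312·(-49) = 7)
  q = 1: r = 2, s = -15 − 1·23 = -38, t = 32 − 1·(-49) = 81  (check: 665·(-38) + 312·81 = 2)
  q = 3: r = 1, s = 23 − 3·(-38) = 137, t = -49 − 3·81 = -292  (check: 665·137 + 312·(-292) = 1)
The row with r = 1 (the gcd) gives the Bezout coefficients s = 137, t = -292.
Result: 665 · (137) + 312 · (-292) = 1.

gcd(665, 312) = 1; s = 137, t = -292 (check: 665·137 + 312·(-292) = 1).


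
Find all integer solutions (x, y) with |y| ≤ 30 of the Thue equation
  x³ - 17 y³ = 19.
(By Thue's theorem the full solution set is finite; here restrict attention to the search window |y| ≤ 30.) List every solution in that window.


The equation is x³ - 17y³ = 19. For fixed y, x³ = 17·y³ + 19, so a solution requires the RHS to be a perfect cube.
Strategy: iterate y from -30 to 30, compute RHS = 17·y³ + 19, and check whether it is a (positive or negative) perfect cube.
Check small values of y:
  y = 0: RHS = 19 is not a perfect cube.
  y = 1: RHS = 36 is not a perfect cube.
  y = -1: RHS = 2 is not a perfect cube.
  y = 2: RHS = 155 is not a perfect cube.
  y = -2: RHS = -117 is not a perfect cube.
  y = 3: RHS = 478 is not a perfect cube.
  y = -3: RHS = -440 is not a perfect cube.
Continuing the search up to |y| = 30 finds no solutions either.
No (x, y) in the scanned range satisfies the equation.

No integer solutions with |y| ≤ 30.


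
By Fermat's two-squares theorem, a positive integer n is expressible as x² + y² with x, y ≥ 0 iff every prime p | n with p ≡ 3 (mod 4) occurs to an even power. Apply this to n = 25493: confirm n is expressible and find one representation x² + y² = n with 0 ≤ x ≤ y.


Step 1: Factor n = 25493 = 13 · 37 · 53.
Step 2: Check the mod-4 condition on each prime factor: 13 ≡ 1 (mod 4), exponent 1; 37 ≡ 1 (mod 4), exponent 1; 53 ≡ 1 (mod 4), exponent 1.
All primes ≡ 3 (mod 4) appear to even exponent (or don't appear), so by the two-squares theorem n IS expressible as a sum of two squares.
Step 3: Build a representation. Here n = 13 · 37 · 53 is a product of primes ≡ 1 (mod 4). Each prime p ≡ 1 (mod 4) is itself a sum of two squares; find a² by testing p − a² for a perfect square:
  13: 13 − 1² = 12, 13 − 2² = 9 = 3² ⇒ 13 = 2² + 3².
  37: 37 − 1² = 36 = 6² ⇒ 37 = 1² + 6².
  53: 53 − 1² = 52, 53 − 2² = 49 = 7² ⇒ 53 = 2² + 7².
  Combine using the Brahmagupta–Fibonacci identity (a² + b²)(c² + d²) = (ac − bd)² + (ad + bc)² = (ac + bd)² + (ad − bc)²:
  13 · 37 = 481: from (2² + 3²)(1² + 6²), take (2·1 − 3·6, 2·6 + 3·1) = (2 − 18, 12 + 3) = (-16, 15); dropping signs (only squares matter) gives (16, 15); check 16² + 15² = 256 + 225 = 481 ✓.
  481 · 53 = 25493: from (16² + 15²)(2² + 7²), take (16·2 − 15·7, 16·7 + 15·2) = (32 − 105, 112 + 30) = (-73, 142); dropping signs (only squares matter) gives (73, 142); check 73² + 142² = 5329 + 20164 = 25493 ✓.
Step 4: Order so x ≤ y and verify: 73² + 142² = 5329 + 20164 = 25493 = n. ✓

n = 25493 = 73² + 142² (one valid representation with x ≤ y).


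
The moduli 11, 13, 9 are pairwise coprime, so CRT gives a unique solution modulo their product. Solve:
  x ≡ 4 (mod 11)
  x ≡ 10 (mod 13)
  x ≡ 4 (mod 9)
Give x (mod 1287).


Moduli 11, 13, 9 are pairwise coprime; by CRT there is a unique solution modulo M = 11 · 13 · 9 = 1287.
Solve pairwise, accumulating the modulus:
  Start with x ≡ 4 (mod 11).
  Combine with x ≡ 10 (mod 13): since gcd(11, 13) = 1, we get a unique residue mod 143.
    Write x = 4 + 11·t and substitute into x ≡ 10 (mod 13): 11·t ≡ 10 − 4 = 6 (mod 13).
    The inverse of 11 mod 13 is 6 (since 11·6 = 66 = 5·13 + 1), so t ≡ 6·6 = 36 ≡ 10 (mod 13).
    Then x = 4 + 11·10 = 114, valid modulo lcm(11, 13) = 143: x ≡ 114 (mod 143).
  Combine with x ≡ 4 (mod 9): since gcd(143, 9) = 1, we get a unique residue mod 1287.
    Write x = 114 + 143·t and substitute into x ≡ 4 (mod 9): 143·t ≡ 4 − 114 = -110 (mod 9).
    Reduce coefficients mod 9: 8·t ≡ 7 (mod 9).
    The inverse of 8 mod 9 is 8 (since 8·8 = 64 = 7·9 + 1), so t ≡ 8·7 = 56 ≡ 2 (mod 9).
    Then x = 114 + 143·2 = 400, valid modulo lcm(143, 9) = 1287: x ≡ 400 (mod 1287).
Verify: 400 mod 11 = 4 ✓, 400 mod 13 = 10 ✓, 400 mod 9 = 4 ✓.

x ≡ 400 (mod 1287).


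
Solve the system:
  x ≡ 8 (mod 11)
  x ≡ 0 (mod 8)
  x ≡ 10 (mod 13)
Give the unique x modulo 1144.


Moduli 11, 8, 13 are pairwise coprime; by CRT there is a unique solution modulo M = 11 · 8 · 13 = 1144.
Solve pairwise, accumulating the modulus:
  Start with x ≡ 8 (mod 11).
  Combine with x ≡ 0 (mod 8): since gcd(11, 8) = 1, we get a unique residue mod 88.
    Write x = 8 + 11·t and substitute into x ≡ 0 (mod 8): 11·t ≡ 0 − 8 = -8 (mod 8).
    Reduce coefficients mod 8: 3·t ≡ 0 (mod 8).
    The inverse of 3 mod 8 is 3 (since 3·3 = 9 = 1·8 + 1), so t ≡ 3·0 = 0 ≡ 0 (mod 8).
    Then x = 8 + 11·0 = 8, valid modulo lcm(11, 8) = 88: x ≡ 8 (mod 88).
  Combine with x ≡ 10 (mod 13): since gcd(88, 13) = 1, we get a unique residue mod 1144.
    Write x = 8 + 88·t and substitute into x ≡ 10 (mod 13): 88·t ≡ 10 − 8 = 2 (mod 13).
    Reduce coefficients mod 13: 10·t ≡ 2 (mod 13).
    The inverse of 10 mod 13 is 4 (since 10·4 = 40 = 3·13 + 1), so t ≡ 4·2 = 8 ≡ 8 (mod 13).
    Then x = 8 + 88·8 = 712, valid modulo lcm(88, 13) = 1144: x ≡ 712 (mod 1144).
Verify: 712 mod 11 = 8 ✓, 712 mod 8 = 0 ✓, 712 mod 13 = 10 ✓.

x ≡ 712 (mod 1144).


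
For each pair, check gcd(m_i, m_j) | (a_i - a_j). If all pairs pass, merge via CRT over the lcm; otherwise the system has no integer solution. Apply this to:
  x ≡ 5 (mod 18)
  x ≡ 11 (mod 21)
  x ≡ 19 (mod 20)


Moduli 18, 21, 20 are not pairwise coprime, so CRT works modulo lcm(m_i) when all pairwise compatibility conditions hold.
Pairwise compatibility: gcd(m_i, m_j) must divide a_i - a_j for every pair.
Merge one congruence at a time:
  Start: x ≡ 5 (mod 18).
  Combine with x ≡ 11 (mod 21): gcd(18, 21) = 3; 11 - 5 = 6, which IS divisible by 3, so compatible.
    Write x = 5 + 18·t and substitute into x ≡ 11 (mod 21): 18·t ≡ 11 − 5 = 6 (mod 21).
    Divide the congruence (and modulus) by g = 3: 6·t ≡ 2 (mod 7).
    The inverse of 6 mod 7 is 6 (since 6·6 = 36 = 5·7 + 1), so t ≡ 6·2 = 12 ≡ 5 (mod 7).
    Then x = 5 + 18·5 = 95, valid modulo lcm(18, 21) = 126: x ≡ 95 (mod 126).
  Combine with x ≡ 19 (mod 20): gcd(126, 20) = 2; 19 - 95 = -76, which IS divisible by 2, so compatible.
    Write x = 95 + 126·t and substitute into x ≡ 19 (mod 20): 126·t ≡ 19 − 95 = -76 (mod 20).
    Divide the congruence (and modulus) by g = 2: 63·t ≡ -38 (mod 10).
    Reduce coefficients mod 10: 3·t ≡ 2 (mod 10).
    The inverse of 3 mod 10 is 7 (since 3·7 = 21 = 2·10 + 1), so t ≡ 7·2 = 14 ≡ 4 (mod 10).
    Then x = 95 + 126·4 = 599, valid modulo lcm(126, 20) = 1260: x ≡ 599 (mod 1260).
Verify: 599 mod 18 = 5, 599 mod 21 = 11, 599 mod 20 = 19.

x ≡ 599 (mod 1260).


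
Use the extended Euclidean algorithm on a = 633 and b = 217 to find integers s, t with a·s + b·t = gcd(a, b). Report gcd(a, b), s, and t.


Euclidean algorithm on (633, 217) — divide until remainder is 0:
  633 = 2 · 217 + 199
  217 = 1 · 199 + 18
  199 = 11 · 18 + 1
  18 = 18 · 1 + 0
gcd(633, 217) = 1.
Track Bezout coefficients alongside the remainders: start with r₀ = 633 = a·1 + b·0 (s = 1, t = 0) and r₁ = 217 = a·0 + b·1 (s = 0, t = 1); each new remainder r_{k+1} = r_{k-1} − q_k·r_k inherits s_{k+1} = s_{k-1} − q_k·s_k, t_{k+1} = t_{k-1} − q_k·t_k, so r_k = a·s_k + b·t_k at every step:
  q = 2: r = 199, s = 1 − 2·0 = 1, t = 0 − 2·1 = -2  (check: 633·1 + 217·(-2) = 199)
  q = 1: r = 18, s = 0 − 1·1 = -1, t = 1 − 1·(-2) = 3  (check: 633·(-1) + 217·3 = 18)
  q = 11: r = 1, s = 1 − 11·(-1) = 12, t = -2 − 11·3 = -35  (check: 633·12 + 217·(-35) = 1)
The row with r = 1 (the gcd) gives the Bezout coefficients s = 12, t = -35.
Result: 633 · (12) + 217 · (-35) = 1.

gcd(633, 217) = 1; s = 12, t = -35 (check: 633·12 + 217·(-35) = 1).


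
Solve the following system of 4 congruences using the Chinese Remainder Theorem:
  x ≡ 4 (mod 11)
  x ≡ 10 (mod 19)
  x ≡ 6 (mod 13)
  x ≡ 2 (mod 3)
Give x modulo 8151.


Product of moduli M = 11 · 19 · 13 · 3 = 8151.
Merge one congruence at a time:
  Start: x ≡ 4 (mod 11).
  Combine with x ≡ 10 (mod 19); new modulus lcm = 209.
    Write x = 4 + 11·t and substitute into x ≡ 10 (mod 19): 11·t ≡ 10 − 4 = 6 (mod 19).
    The inverse of 11 mod 19 is 7 (since 11·7 = 77 = 4·19 + 1), so t ≡ 7·6 = 42 ≡ 4 (mod 19).
    Then x = 4 + 11·4 = 48, valid modulo lcm(11, 19) = 209: x ≡ 48 (mod 209).
  Combine with x ≡ 6 (mod 13); new modulus lcm = 2717.
    Write x = 48 + 209·t and substitute into x ≡ 6 (mod 13): 209·t ≡ 6 − 48 = -42 (mod 13).
    Reduce coefficients mod 13: 1·t ≡ 10 (mod 13).
    So t ≡ 10 (mod 13).
    Then x = 48 + 209·10 = 2138, valid modulo lcm(209, 13) = 2717: x ≡ 2138 (mod 2717).
  Combine with x ≡ 2 (mod 3); new modulus lcm = 8151.
    Write x = 2138 + 2717·t and substitute into x ≡ 2 (mod 3): 2717·t ≡ 2 − 2138 = -2136 (mod 3).
    Reduce coefficients mod 3: 2·t ≡ 0 (mod 3).
    The inverse of 2 mod 3 is 2 (since 2·2 = 4 = 1·3 + 1), so t ≡ 2·0 = 0 ≡ 0 (mod 3).
    Then x = 2138 + 2717·0 = 2138, valid modulo lcm(2717, 3) = 8151: x ≡ 2138 (mod 8151).
Verify against each original: 2138 mod 11 = 4, 2138 mod 19 = 10, 2138 mod 13 = 6, 2138 mod 3 = 2.

x ≡ 2138 (mod 8151).


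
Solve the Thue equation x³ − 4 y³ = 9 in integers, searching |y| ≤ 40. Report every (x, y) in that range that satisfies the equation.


The equation is x³ - 4y³ = 9. For fixed y, x³ = 4·y³ + 9, so a solution requires the RHS to be a perfect cube.
Strategy: iterate y from -40 to 40, compute RHS = 4·y³ + 9, and check whether it is a (positive or negative) perfect cube.
Check small values of y:
  y = 0: RHS = 9 is not a perfect cube.
  y = 1: RHS = 13 is not a perfect cube.
  y = -1: RHS = 5 is not a perfect cube.
  y = 2: RHS = 41 is not a perfect cube.
  y = -2: RHS = -23 is not a perfect cube.
  y = 3: RHS = 117 is not a perfect cube.
  y = -3: RHS = -99 is not a perfect cube.
Continuing the search up to |y| = 40 finds no solutions either.
No (x, y) in the scanned range satisfies the equation.

No integer solutions with |y| ≤ 40.


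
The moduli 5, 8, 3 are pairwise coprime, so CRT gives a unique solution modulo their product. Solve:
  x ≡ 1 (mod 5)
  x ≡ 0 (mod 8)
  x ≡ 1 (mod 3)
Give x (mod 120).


Moduli 5, 8, 3 are pairwise coprime; by CRT there is a unique solution modulo M = 5 · 8 · 3 = 120.
Solve pairwise, accumulating the modulus:
  Start with x ≡ 1 (mod 5).
  Combine with x ≡ 0 (mod 8): since gcd(5, 8) = 1, we get a unique residue mod 40.
    Write x = 1 + 5·t and substitute into x ≡ 0 (mod 8): 5·t ≡ 0 − 1 = -1 (mod 8).
    Reduce coefficients mod 8: 5·t ≡ 7 (mod 8).
    The inverse of 5 mod 8 is 5 (since 5·5 = 25 = 3·8 + 1), so t ≡ 5·7 = 35 ≡ 3 (mod 8).
    Then x = 1 + 5·3 = 16, valid modulo lcm(5, 8) = 40: x ≡ 16 (mod 40).
  Combine with x ≡ 1 (mod 3): since gcd(40, 3) = 1, we get a unique residue mod 120.
    Write x = 16 + 40·t and substitute into x ≡ 1 (mod 3): 40·t ≡ 1 − 16 = -15 (mod 3).
    Reduce coefficients mod 3: 1·t ≡ 0 (mod 3).
    So t ≡ 0 (mod 3).
    Then x = 16 + 40·0 = 16, valid modulo lcm(40, 3) = 120: x ≡ 16 (mod 120).
Verify: 16 mod 5 = 1 ✓, 16 mod 8 = 0 ✓, 16 mod 3 = 1 ✓.

x ≡ 16 (mod 120).


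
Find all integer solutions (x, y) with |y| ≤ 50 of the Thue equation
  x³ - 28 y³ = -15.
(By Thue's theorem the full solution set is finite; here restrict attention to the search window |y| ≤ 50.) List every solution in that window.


The equation is x³ - 28y³ = -15. For fixed y, x³ = 28·y³ − 15, so a solution requires the RHS to be a perfect cube.
Strategy: iterate y from -50 to 50, compute RHS = 28·y³ − 15, and check whether it is a (positive or negative) perfect cube.
Check small values of y:
  y = 0: RHS = -15 is not a perfect cube.
  y = 1: RHS = 13 is not a perfect cube.
  y = -1: RHS = -43 is not a perfect cube.
  y = 2: RHS = 209 is not a perfect cube.
  y = -2: RHS = -239 is not a perfect cube.
  y = 3: RHS = 741 is not a perfect cube.
  y = -3: RHS = -771 is not a perfect cube.
Continuing the search up to |y| = 50 finds no solutions either.
No (x, y) in the scanned range satisfies the equation.

No integer solutions with |y| ≤ 50.


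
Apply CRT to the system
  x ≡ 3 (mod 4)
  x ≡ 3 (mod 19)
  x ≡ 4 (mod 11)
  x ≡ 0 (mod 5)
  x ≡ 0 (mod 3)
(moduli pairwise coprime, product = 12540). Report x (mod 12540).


Product of moduli M = 4 · 19 · 11 · 5 · 3 = 12540.
Merge one congruence at a time:
  Start: x ≡ 3 (mod 4).
  Combine with x ≡ 3 (mod 19); new modulus lcm = 76.
    Write x = 3 + 4·t and substitute into x ≡ 3 (mod 19): 4·t ≡ 3 − 3 = 0 (mod 19).
    The inverse of 4 mod 19 is 5 (since 4·5 = 20 = 1·19 + 1), so t ≡ 5·0 = 0 ≡ 0 (mod 19).
    Then x = 3 + 4·0 = 3, valid modulo lcm(4, 19) = 76: x ≡ 3 (mod 76).
  Combine with x ≡ 4 (mod 11); new modulus lcm = 836.
    Write x = 3 + 76·t and substitute into x ≡ 4 (mod 11): 76·t ≡ 4 − 3 = 1 (mod 11).
    Reduce coefficients mod 11: 10·t ≡ 1 (mod 11).
    The inverse of 10 mod 11 is 10 (since 10·10 = 100 = 9·11 + 1), so t ≡ 10·1 = 10 ≡ 10 (mod 11).
    Then x = 3 + 76·10 = 763, valid modulo lcm(76, 11) = 836: x ≡ 763 (mod 836).
  Combine with x ≡ 0 (mod 5); new modulus lcm = 4180.
    Write x = 763 + 836·t and substitute into x ≡ 0 (mod 5): 836·t ≡ 0 − 763 = -763 (mod 5).
    Reduce coefficients mod 5: 1·t ≡ 2 (mod 5).
    So t ≡ 2 (mod 5).
    Then x = 763 + 836·2 = 2435, valid modulo lcm(836, 5) = 4180: x ≡ 2435 (mod 4180).
  Combine with x ≡ 0 (mod 3); new modulus lcm = 12540.
    Write x = 2435 + 4180·t and substitute into x ≡ 0 (mod 3): 4180·t ≡ 0 − 2435 = -2435 (mod 3).
    Reduce coefficients mod 3: 1·t ≡ 1 (mod 3).
    So t ≡ 1 (mod 3).
    Then x = 2435 + 4180·1 = 6615, valid modulo lcm(4180, 3) = 12540: x ≡ 6615 (mod 12540).
Verify against each original: 6615 mod 4 = 3, 6615 mod 19 = 3, 6615 mod 11 = 4, 6615 mod 5 = 0, 6615 mod 3 = 0.

x ≡ 6615 (mod 12540).


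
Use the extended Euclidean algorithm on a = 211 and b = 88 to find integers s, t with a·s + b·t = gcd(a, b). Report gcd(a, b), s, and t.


Euclidean algorithm on (211, 88) — divide until remainder is 0:
  211 = 2 · 88 + 35
  88 = 2 · 35 + 18
  35 = 1 · 18 + 17
  18 = 1 · 17 + 1
  17 = 17 · 1 + 0
gcd(211, 88) = 1.
Track Bezout coefficients alongside the remainders: start with r₀ = 211 = a·1 + b·0 (s = 1, t = 0) and r₁ = 88 = a·0 + b·1 (s = 0, t = 1); each new remainder r_{k+1} = r_{k-1} − q_k·r_k inherits s_{k+1} = s_{k-1} − q_k·s_k, t_{k+1} = t_{k-1} − q_k·t_k, so r_k = a·s_k + b·t_k at every step:
  q = 2: r = 35, s = 1 − 2·0 = 1, t = 0 − 2·1 = -2  (check: 211·1 + 88·(-2) = 35)
  q = 2: r = 18, s = 0 − 2·1 = -2, t = 1 − 2·(-2) = 5  (check: 211·(-2) + 88·5 = 18)
  q = 1: r = 17, s = 1 − 1·(-2) = 3, t = -2 − 1·5 = -7  (check: 211·3 + 88·(-7) = 17)
  q = 1: r = 1, s = -2 − 1·3 = -5, t = 5 − 1·(-7) = 12  (check: 211·(-5) + 88·12 = 1)
The row with r = 1 (the gcd) gives the Bezout coefficients s = -5, t = 12.
Result: 211 · (-5) + 88 · (12) = 1.

gcd(211, 88) = 1; s = -5, t = 12 (check: 211·(-5) + 88·12 = 1).


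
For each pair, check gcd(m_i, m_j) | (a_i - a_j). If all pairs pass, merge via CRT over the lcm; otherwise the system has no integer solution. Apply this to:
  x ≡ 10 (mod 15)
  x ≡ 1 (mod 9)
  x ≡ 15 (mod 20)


Moduli 15, 9, 20 are not pairwise coprime, so CRT works modulo lcm(m_i) when all pairwise compatibility conditions hold.
Pairwise compatibility: gcd(m_i, m_j) must divide a_i - a_j for every pair.
Merge one congruence at a time:
  Start: x ≡ 10 (mod 15).
  Combine with x ≡ 1 (mod 9): gcd(15, 9) = 3; 1 - 10 = -9, which IS divisible by 3, so compatible.
    Write x = 10 + 15·t and substitute into x ≡ 1 (mod 9): 15·t ≡ 1 − 10 = -9 (mod 9).
    Divide the congruence (and modulus) by g = 3: 5·t ≡ -3 (mod 3).
    Reduce coefficients mod 3: 2·t ≡ 0 (mod 3).
    The inverse of 2 mod 3 is 2 (since 2·2 = 4 = 1·3 + 1), so t ≡ 2·0 = 0 ≡ 0 (mod 3).
    Then x = 10 + 15·0 = 10, valid modulo lcm(15, 9) = 45: x ≡ 10 (mod 45).
  Combine with x ≡ 15 (mod 20): gcd(45, 20) = 5; 15 - 10 = 5, which IS divisible by 5, so compatible.
    Write x = 10 + 45·t and substitute into x ≡ 15 (mod 20): 45·t ≡ 15 − 10 = 5 (mod 20).
    Divide the congruence (and modulus) by g = 5: 9·t ≡ 1 (mod 4).
    Reduce coefficients mod 4: 1·t ≡ 1 (mod 4).
    So t ≡ 1 (mod 4).
    Then x = 10 + 45·1 = 55, valid modulo lcm(45, 20) = 180: x ≡ 55 (mod 180).
Verify: 55 mod 15 = 10, 55 mod 9 = 1, 55 mod 20 = 15.

x ≡ 55 (mod 180).


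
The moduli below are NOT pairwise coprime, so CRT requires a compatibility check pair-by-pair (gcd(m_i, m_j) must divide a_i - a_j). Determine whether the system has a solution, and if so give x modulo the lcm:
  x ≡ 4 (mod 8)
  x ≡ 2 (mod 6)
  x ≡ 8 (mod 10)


Moduli 8, 6, 10 are not pairwise coprime, so CRT works modulo lcm(m_i) when all pairwise compatibility conditions hold.
Pairwise compatibility: gcd(m_i, m_j) must divide a_i - a_j for every pair.
Merge one congruence at a time:
  Start: x ≡ 4 (mod 8).
  Combine with x ≡ 2 (mod 6): gcd(8, 6) = 2; 2 - 4 = -2, which IS divisible by 2, so compatible.
    Write x = 4 + 8·t and substitute into x ≡ 2 (mod 6): 8·t ≡ 2 − 4 = -2 (mod 6).
    Divide the congruence (and modulus) by g = 2: 4·t ≡ -1 (mod 3).
    Reduce coefficients mod 3: 1·t ≡ 2 (mod 3).
    So t ≡ 2 (mod 3).
    Then x = 4 + 8·2 = 20, valid modulo lcm(8, 6) = 24: x ≡ 20 (mod 24).
  Combine with x ≡ 8 (mod 10): gcd(24, 10) = 2; 8 - 20 = -12, which IS divisible by 2, so compatible.
    Write x = 20 + 24·t and substitute into x ≡ 8 (mod 10): 24·t ≡ 8 − 20 = -12 (mod 10).
    Divide the congruence (and modulus) by g = 2: 12·t ≡ -6 (mod 5).
    Reduce coefficients mod 5: 2·t ≡ 4 (mod 5).
    The inverse of 2 mod 5 is 3 (since 2·3 = 6 = 1·5 + 1), so t ≡ 3·4 = 12 ≡ 2 (mod 5).
    Then x = 20 + 24·2 = 68, valid modulo lcm(24, 10) = 120: x ≡ 68 (mod 120).
Verify: 68 mod 8 = 4, 68 mod 6 = 2, 68 mod 10 = 8.

x ≡ 68 (mod 120).


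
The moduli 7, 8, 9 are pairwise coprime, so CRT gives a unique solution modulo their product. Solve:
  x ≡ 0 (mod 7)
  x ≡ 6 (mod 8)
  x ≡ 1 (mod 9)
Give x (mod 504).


Moduli 7, 8, 9 are pairwise coprime; by CRT there is a unique solution modulo M = 7 · 8 · 9 = 504.
Solve pairwise, accumulating the modulus:
  Start with x ≡ 0 (mod 7).
  Combine with x ≡ 6 (mod 8): since gcd(7, 8) = 1, we get a unique residue mod 56.
    Write x = 0 + 7·t and substitute into x ≡ 6 (mod 8): 7·t ≡ 6 − 0 = 6 (mod 8).
    The inverse of 7 mod 8 is 7 (since 7·7 = 49 = 6·8 + 1), so t ≡ 7·6 = 42 ≡ 2 (mod 8).
    Then x = 0 + 7·2 = 14, valid modulo lcm(7, 8) = 56: x ≡ 14 (mod 56).
  Combine with x ≡ 1 (mod 9): since gcd(56, 9) = 1, we get a unique residue mod 504.
    Write x = 14 + 56·t and substitute into x ≡ 1 (mod 9): 56·t ≡ 1 − 14 = -13 (mod 9).
    Reduce coefficients mod 9: 2·t ≡ 5 (mod 9).
    The inverse of 2 mod 9 is 5 (since 2·5 = 10 = 1·9 + 1), so t ≡ 5·5 = 25 ≡ 7 (mod 9).
    Then x = 14 + 56·7 = 406, valid modulo lcm(56, 9) = 504: x ≡ 406 (mod 504).
Verify: 406 mod 7 = 0 ✓, 406 mod 8 = 6 ✓, 406 mod 9 = 1 ✓.

x ≡ 406 (mod 504).


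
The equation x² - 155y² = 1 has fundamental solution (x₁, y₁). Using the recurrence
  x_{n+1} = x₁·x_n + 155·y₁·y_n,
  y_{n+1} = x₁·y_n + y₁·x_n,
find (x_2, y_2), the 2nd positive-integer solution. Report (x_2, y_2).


Step 1: Find the fundamental solution (x₁, y₁) of x² - 155y² = 1.
  Expand √155 as a continued fraction. a₀ = ⌊√155⌋ = 12; iterate m_{k+1} = d_k·a_k − m_k, d_{k+1} = (155 − m_{k+1}²)/d_k, a_{k+1} = ⌊(a₀ + m_{k+1})/d_{k+1}⌋ (starting m₀ = 0, d₀ = 1), with convergents p_k = a_k·p_{k-1} + p_{k-2}, q_k = a_k·q_{k-1} + q_{k-2} (p₋₁ = 1, q₋₁ = 0):
  k = 0: a₀ = 12; p₀/q₀ = 12/1; p₀² − 155·q₀² = 144 − 155 = -11.
  k = 1: m = 12, d = 11, a = ⌊(12 + 12)/11⌋ = 2; p/q = (2·12 + 1)/(2·1 + 0) = 25/2; p² − 155·q² = 625 − 620 = 5.
  k = 2: m = 10, d = 5, a = ⌊(12 + 10)/5⌋ = 4; p/q = (4·25 + 12)/(4·2 + 1) = 112/9; p² − 155·q² = 12544 − 12555 = -11.
  k = 3: m = 10, d = 11, a = ⌊(12 + 10)/11⌋ = 2; p/q = (2·112 + 25)/(2·9 + 2) = 249/20; p² − 155·q² = 62001 − 62000 = 1.
  The first convergent with p² − 155·q² = 1 gives the fundamental solution (x₁, y₁) = (249, 20).
Step 2: Apply the recurrence (x_{n+1}, y_{n+1}) = (x₁x_n + 155y₁y_n, x₁y_n + y₁x_n) repeatedly.
  From (x_1, y_1) = (249, 20): x_2 = 249·249 + 155·20·20 = 124001; y_2 = 249·20 + 20·249 = 9960.
Step 3: Verify x_2² - 155·y_2² = 15376248001 - 15376248000 = 1 (should be 1). ✓

(x_1, y_1) = (249, 20); (x_2, y_2) = (124001, 9960).


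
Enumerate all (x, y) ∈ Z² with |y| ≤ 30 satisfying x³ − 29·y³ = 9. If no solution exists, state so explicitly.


The equation is x³ - 29y³ = 9. For fixed y, x³ = 29·y³ + 9, so a solution requires the RHS to be a perfect cube.
Strategy: iterate y from -30 to 30, compute RHS = 29·y³ + 9, and check whether it is a (positive or negative) perfect cube.
Check small values of y:
  y = 0: RHS = 9 is not a perfect cube.
  y = 1: RHS = 38 is not a perfect cube.
  y = -1: RHS = -20 is not a perfect cube.
  y = 2: RHS = 241 is not a perfect cube.
  y = -2: RHS = -223 is not a perfect cube.
  y = 3: RHS = 792 is not a perfect cube.
  y = -3: RHS = -774 is not a perfect cube.
Continuing the search up to |y| = 30 finds no solutions either.
No (x, y) in the scanned range satisfies the equation.

No integer solutions with |y| ≤ 30.


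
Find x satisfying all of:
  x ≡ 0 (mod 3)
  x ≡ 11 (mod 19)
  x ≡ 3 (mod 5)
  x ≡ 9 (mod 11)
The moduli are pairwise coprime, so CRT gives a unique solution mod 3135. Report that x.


Product of moduli M = 3 · 19 · 5 · 11 = 3135.
Merge one congruence at a time:
  Start: x ≡ 0 (mod 3).
  Combine with x ≡ 11 (mod 19); new modulus lcm = 57.
    Write x = 0 + 3·t and substitute into x ≡ 11 (mod 19): 3·t ≡ 11 − 0 = 11 (mod 19).
    The inverse of 3 mod 19 is 13 (since 3·13 = 39 = 2·19 + 1), so t ≡ 13·11 = 143 ≡ 10 (mod 19).
    Then x = 0 + 3·10 = 30, valid modulo lcm(3, 19) = 57: x ≡ 30 (mod 57).
  Combine with x ≡ 3 (mod 5); new modulus lcm = 285.
    Write x = 30 + 57·t and substitute into x ≡ 3 (mod 5): 57·t ≡ 3 − 30 = -27 (mod 5).
    Reduce coefficients mod 5: 2·t ≡ 3 (mod 5).
    The inverse of 2 mod 5 is 3 (since 2·3 = 6 = 1·5 + 1), so t ≡ 3·3 = 9 ≡ 4 (mod 5).
    Then x = 30 + 57·4 = 258, valid modulo lcm(57, 5) = 285: x ≡ 258 (mod 285).
  Combine with x ≡ 9 (mod 11); new modulus lcm = 3135.
    Write x = 258 + 285·t and substitute into x ≡ 9 (mod 11): 285·t ≡ 9 − 258 = -249 (mod 11).
    Reduce coefficients mod 11: 10·t ≡ 4 (mod 11).
    The inverse of 10 mod 11 is 10 (since 10·10 = 100 = 9·11 + 1), so t ≡ 10·4 = 40 ≡ 7 (mod 11).
    Then x = 258 + 285·7 = 2253, valid modulo lcm(285, 11) = 3135: x ≡ 2253 (mod 3135).
Verify against each original: 2253 mod 3 = 0, 2253 mod 19 = 11, 2253 mod 5 = 3, 2253 mod 11 = 9.

x ≡ 2253 (mod 3135).


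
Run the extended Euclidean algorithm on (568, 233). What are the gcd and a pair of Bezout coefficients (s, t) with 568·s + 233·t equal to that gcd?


Euclidean algorithm on (568, 233) — divide until remainder is 0:
  568 = 2 · 233 + 102
  233 = 2 · 102 + 29
  102 = 3 · 29 + 15
  29 = 1 · 15 + 14
  15 = 1 · 14 + 1
  14 = 14 · 1 + 0
gcd(568, 233) = 1.
Track Bezout coefficients alongside the remainders: start with r₀ = 568 = a·1 + b·0 (s = 1, t = 0) and r₁ = 233 = a·0 + b·1 (s = 0, t = 1); each new remainder r_{k+1} = r_{k-1} − q_k·r_k inherits s_{k+1} = s_{k-1} − q_k·s_k, t_{k+1} = t_{k-1} − q_k·t_k, so r_k = a·s_k + b·t_k at every step:
  q = 2: r = 102, s = 1 − 2·0 = 1, t = 0 − 2·1 = -2  (check: 568·1 + 233·(-2) = 102)
  q = 2: r = 29, s = 0 − 2·1 = -2, t = 1 − 2·(-2) = 5  (check: 568·(-2) + 233·5 = 29)
  q = 3: r = 15, s = 1 − 3·(-2) = 7, t = -2 − 3·5 = -17  (check: 568·7 + 233·(-17) = 15)
  q = 1: r = 14, s = -2 − 1·7 = -9, t = 5 − 1·(-17) = 22  (check: 568·(-9) + 233·22 = 14)
  q = 1: r = 1, s = 7 − 1·(-9) = 16, t = -17 − 1·22 = -39  (check: 568·16 + 233·(-39) = 1)
The row with r = 1 (the gcd) gives the Bezout coefficients s = 16, t = -39.
Result: 568 · (16) + 233 · (-39) = 1.

gcd(568, 233) = 1; s = 16, t = -39 (check: 568·16 + 233·(-39) = 1).


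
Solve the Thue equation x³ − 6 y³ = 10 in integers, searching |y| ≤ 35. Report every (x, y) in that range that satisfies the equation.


The equation is x³ - 6y³ = 10. For fixed y, x³ = 6·y³ + 10, so a solution requires the RHS to be a perfect cube.
Strategy: iterate y from -35 to 35, compute RHS = 6·y³ + 10, and check whether it is a (positive or negative) perfect cube.
Check small values of y:
  y = 0: RHS = 10 is not a perfect cube.
  y = 1: RHS = 16 is not a perfect cube.
  y = -1: RHS = 4 is not a perfect cube.
  y = 2: RHS = 58 is not a perfect cube.
  y = -2: RHS = -38 is not a perfect cube.
  y = 3: RHS = 172 is not a perfect cube.
  y = -3: RHS = -152 is not a perfect cube.
Continuing the search up to |y| = 35 finds no solutions either.
No (x, y) in the scanned range satisfies the equation.

No integer solutions with |y| ≤ 35.


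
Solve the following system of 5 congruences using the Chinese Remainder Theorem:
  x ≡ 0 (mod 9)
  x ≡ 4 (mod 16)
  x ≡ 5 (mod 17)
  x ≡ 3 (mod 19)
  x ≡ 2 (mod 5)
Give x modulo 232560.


Product of moduli M = 9 · 16 · 17 · 19 · 5 = 232560.
Merge one congruence at a time:
  Start: x ≡ 0 (mod 9).
  Combine with x ≡ 4 (mod 16); new modulus lcm = 144.
    Write x = 0 + 9·t and substitute into x ≡ 4 (mod 16): 9·t ≡ 4 − 0 = 4 (mod 16).
    The inverse of 9 mod 16 is 9 (since 9·9 = 81 = 5·16 + 1), so t ≡ 9·4 = 36 ≡ 4 (mod 16).
    Then x = 0 + 9·4 = 36, valid modulo lcm(9, 16) = 144: x ≡ 36 (mod 144).
  Combine with x ≡ 5 (mod 17); new modulus lcm = 2448.
    Write x = 36 + 144·t and substitute into x ≡ 5 (mod 17): 144·t ≡ 5 − 36 = -31 (mod 17).
    Reduce coefficients mod 17: 8·t ≡ 3 (mod 17).
    The inverse of 8 mod 17 is 15 (since 8·15 = 120 = 7·17 + 1), so t ≡ 15·3 = 45 ≡ 11 (mod 17).
    Then x = 36 + 144·11 = 1620, valid modulo lcm(144, 17) = 2448: x ≡ 1620 (mod 2448).
  Combine with x ≡ 3 (mod 19); new modulus lcm = 46512.
    Write x = 1620 + 2448·t and substitute into x ≡ 3 (mod 19): 2448·t ≡ 3 − 1620 = -1617 (mod 19).
    Reduce coefficients mod 19: 16·t ≡ 17 (mod 19).
    The inverse of 16 mod 19 is 6 (since 16·6 = 96 = 5·19 + 1), so t ≡ 6·17 = 102 ≡ 7 (mod 19).
    Then x = 1620 + 2448·7 = 18756, valid modulo lcm(2448, 19) = 46512: x ≡ 18756 (mod 46512).
  Combine with x ≡ 2 (mod 5); new modulus lcm = 232560.
    Write x = 18756 + 46512·t and substitute into x ≡ 2 (mod 5): 46512·t ≡ 2 − 18756 = -18754 (mod 5).
    Reduce coefficients mod 5: 2·t ≡ 1 (mod 5).
    The inverse of 2 mod 5 is 3 (since 2·3 = 6 = 1·5 + 1), so t ≡ 3·1 = 3 ≡ 3 (mod 5).
    Then x = 18756 + 46512·3 = 158292, valid modulo lcm(46512, 5) = 232560: x ≡ 158292 (mod 232560).
Verify against each original: 158292 mod 9 = 0, 158292 mod 16 = 4, 158292 mod 17 = 5, 158292 mod 19 = 3, 158292 mod 5 = 2.

x ≡ 158292 (mod 232560).


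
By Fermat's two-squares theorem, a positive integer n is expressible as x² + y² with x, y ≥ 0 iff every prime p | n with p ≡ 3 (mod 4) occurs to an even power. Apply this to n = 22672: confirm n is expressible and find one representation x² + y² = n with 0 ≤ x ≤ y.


Step 1: Factor n = 22672 = 2^4 · 13 · 109.
Step 2: Check the mod-4 condition on each prime factor: 2 = 2 (special); 13 ≡ 1 (mod 4), exponent 1; 109 ≡ 1 (mod 4), exponent 1.
All primes ≡ 3 (mod 4) appear to even exponent (or don't appear), so by the two-squares theorem n IS expressible as a sum of two squares.
Step 3: Build a representation. Group n = k² · m with k = 4 and m = 13 · 109 = 1417 (a product of primes ≡ 1 (mod 4)); a representation of m scales to one of n via (k·x)² + (k·y)² = k²(x² + y²). Each prime p ≡ 1 (mod 4) is itself a sum of two squares; find a² by testing p − a² for a perfect square:
  13: 13 − 1² = 12, 13 − 2² = 9 = 3² ⇒ 13 = 2² + 3².
  109: 109 − 1² = 108, 109 − 2² = 105, 109 − 3² = 100 = 10² ⇒ 109 = 3² + 10².
  Combine using the Brahmagupta–Fibonacci identity (a² + b²)(c² + d²) = (ac − bd)² + (ad + bc)² = (ac + bd)² + (ad − bc)²:
  13 · 109 = 1417: from (2² + 3²)(3² + 10²), take (2·3 − 3·10, 2·10 + 3·3) = (6 − 30, 20 + 9) = (-24, 29); dropping signs (only squares matter) gives (24, 29); check 24² + 29² = 576 + 841 = 1417 ✓.
  Scale by k = 4: (4·24, 4·29) = (96, 116).
Step 4: Order so x ≤ y and verify: 96² + 116² = 9216 + 13456 = 22672 = n. ✓

n = 22672 = 96² + 116² (one valid representation with x ≤ y).
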